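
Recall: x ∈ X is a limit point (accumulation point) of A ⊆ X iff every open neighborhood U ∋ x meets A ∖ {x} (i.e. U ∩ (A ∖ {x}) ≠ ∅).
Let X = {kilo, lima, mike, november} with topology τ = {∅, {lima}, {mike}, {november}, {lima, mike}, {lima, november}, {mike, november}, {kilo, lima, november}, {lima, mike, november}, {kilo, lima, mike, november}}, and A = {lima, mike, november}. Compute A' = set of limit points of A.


A' = {kilo}

For each x ∈ X, list the open sets U ∈ τ with x ∈ U, then check whether U ∩ (A ∖ {x}) ≠ ∅ for every such U.
  x = kilo: opens ∋ x are {kilo, lima, november}, {kilo, lima, mike, november}; each meets A ∖ {kilo}, so x IS a limit point.
  x = lima: open {lima} ∋ x has {lima} ∩ (A ∖ {lima}) = ∅, so x is NOT a limit point.
  x = mike: open {mike} ∋ x has {mike} ∩ (A ∖ {mike}) = ∅, so x is NOT a limit point.
  x = november: open {november} ∋ x has {november} ∩ (A ∖ {november}) = ∅, so x is NOT a limit point.
Collecting: A' = {kilo}.


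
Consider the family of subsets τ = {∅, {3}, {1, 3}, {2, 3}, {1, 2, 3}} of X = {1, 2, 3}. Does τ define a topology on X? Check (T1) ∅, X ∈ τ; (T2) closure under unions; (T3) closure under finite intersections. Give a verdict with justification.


τ IS a topology on X.

Axiom (T1): ∅ ∈ τ? Yes; X ∈ τ? Yes.
Axiom (T2/T3): check pairwise unions and intersections of members of τ.
All pairwise intersections and unions checked — each lies in τ. Therefore τ satisfies (T1), (T2), (T3): it IS a topology on X.


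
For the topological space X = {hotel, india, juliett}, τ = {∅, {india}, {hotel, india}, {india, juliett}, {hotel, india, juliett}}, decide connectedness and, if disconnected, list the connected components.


(X, τ) is connected.

Find clopen sets (U ∈ τ with X ∖ U ∈ τ):
  U = ∅, X ∖ U = {hotel, india, juliett} — both open, so U is clopen.
  U = {hotel, india, juliett}, X ∖ U = ∅ — both open, so U is clopen.
Only trivial clopens (∅ and X) exist, so (X, τ) is connected.
Compute connected components by grouping points that agree on all clopens:
  component: {hotel, india, juliett}


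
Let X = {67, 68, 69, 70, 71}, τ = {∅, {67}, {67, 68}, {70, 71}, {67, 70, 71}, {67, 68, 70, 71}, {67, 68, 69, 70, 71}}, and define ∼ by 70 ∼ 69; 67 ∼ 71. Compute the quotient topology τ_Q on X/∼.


X/∼ = {[67=71], [68], [69=70]}; |τ_Q| = 2.

Equivalence classes: [67=71], [68], [69=70].
Quotient map π: X → X/∼ sends 67 ↦ [67=71], 68 ↦ [68], 69 ↦ [69=70], 70 ↦ [69=70], 71 ↦ [67=71].
For each subset V ⊆ X/∼, compute π^{-1}(V) ⊆ X and check whether π^{-1}(V) ∈ τ. V is open in τ_Q iff π^{-1}(V) ∈ τ.
  V = {}: π^{-1}(V) = ∅ ∈ τ ✓.
  V = {[67=71]}: π^{-1}(V) = {67, 71} ∉ τ ✗.
  V = {[68]}: π^{-1}(V) = {68} ∉ τ ✗.
  V = {[67=71], [68]}: π^{-1}(V) = {67, 68, 71} ∉ τ ✗.
  V = {[69=70]}: π^{-1}(V) = {69, 70} ∉ τ ✗.
  V = {[67=71], [69=70]}: π^{-1}(V) = {67, 69, 70, 71} ∉ τ ✗.
  V = {[68], [69=70]}: π^{-1}(V) = {68, 69, 70} ∉ τ ✗.
  V = {[67=71], [68], [69=70]}: π^{-1}(V) = {67, 68, 69, 70, 71} ∈ τ ✓.
Open sets in the quotient: τ_Q = {{}, {[67=71], [68], [69=70]}} (2 elements).


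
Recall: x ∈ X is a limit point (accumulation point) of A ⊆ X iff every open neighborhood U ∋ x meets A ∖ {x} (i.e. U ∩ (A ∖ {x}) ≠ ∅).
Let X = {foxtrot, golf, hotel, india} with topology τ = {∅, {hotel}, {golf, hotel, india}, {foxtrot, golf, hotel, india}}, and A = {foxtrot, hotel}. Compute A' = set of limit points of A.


A' = {foxtrot, golf, india}

For each x ∈ X, list the open sets U ∈ τ with x ∈ U, then check whether U ∩ (A ∖ {x}) ≠ ∅ for every such U.
  x = foxtrot: opens ∋ x are {foxtrot, golf, hotel, india}; each meets A ∖ {foxtrot}, so x IS a limit point.
  x = golf: opens ∋ x are {golf, hotel, india}, {foxtrot, golf, hotel, india}; each meets A ∖ {golf}, so x IS a limit point.
  x = hotel: open {hotel} ∋ x has {hotel} ∩ (A ∖ {hotel}) = ∅, so x is NOT a limit point.
  x = india: opens ∋ x are {golf, hotel, india}, {foxtrot, golf, hotel, india}; each meets A ∖ {india}, so x IS a limit point.
Collecting: A' = {foxtrot, golf, india}.


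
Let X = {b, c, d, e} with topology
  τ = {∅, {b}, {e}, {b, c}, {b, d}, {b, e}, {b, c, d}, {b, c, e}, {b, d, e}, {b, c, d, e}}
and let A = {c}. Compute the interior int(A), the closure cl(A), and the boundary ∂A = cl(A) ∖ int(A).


int(A) = ∅, cl(A) = {c}, ∂A = {c}.

Closed sets in (X, τ) are complements of opens:
  closed(X, τ) = {∅, {c}, {d}, {e}, {c, d}, {c, e}, {d, e}, {b, c, d}, {c, d, e}, {b, c, d, e}}.
int(A) = ⋃ {U ∈ τ : U ⊆ A}. Opens contained in A: ∅.
Taking the union of these: int(A) = ∅.
cl(A) = ⋂ {C closed : A ⊆ C}. Closed sets containing A: {c}, {c, d}, {c, e}, {b, c, d}, {c, d, e}, {b, c, d, e}.
Intersecting these: cl(A) = {c}.
∂A = cl(A) ∖ int(A) = {c} ∖ ∅ = {c}.


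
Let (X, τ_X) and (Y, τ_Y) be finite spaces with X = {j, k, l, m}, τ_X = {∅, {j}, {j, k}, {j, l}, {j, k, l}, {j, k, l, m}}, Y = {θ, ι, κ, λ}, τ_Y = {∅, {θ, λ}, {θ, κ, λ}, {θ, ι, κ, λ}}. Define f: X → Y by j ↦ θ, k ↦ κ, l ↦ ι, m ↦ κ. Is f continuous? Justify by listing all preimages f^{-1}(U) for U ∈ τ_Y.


f is NOT continuous.

Compute f^{-1}(U) for each U ∈ τ_Y:
  U = ∅: f^{-1}(U) = ∅ ∈ τ_X ✓.
  U = {θ, λ}: f^{-1}(U) = {j} ∈ τ_X ✓.
  U = {θ, κ, λ}: f^{-1}(U) = {j, k, m} ∉ τ_X ✗.
  U = {θ, ι, κ, λ}: f^{-1}(U) = {j, k, l, m} ∈ τ_X ✓.
Found U = {θ, κ, λ} with f^{-1}(U) = {j, k, m} not in τ_X. Therefore f is NOT continuous.


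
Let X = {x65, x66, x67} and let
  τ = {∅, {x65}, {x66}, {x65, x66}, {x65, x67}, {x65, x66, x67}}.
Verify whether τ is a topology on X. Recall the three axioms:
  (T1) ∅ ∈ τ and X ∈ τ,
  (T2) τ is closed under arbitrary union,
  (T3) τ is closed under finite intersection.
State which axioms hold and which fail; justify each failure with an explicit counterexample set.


τ IS a topology on X.

Axiom (T1): ∅ ∈ τ? Yes; X ∈ τ? Yes.
Axiom (T2/T3): check pairwise unions and intersections of members of τ.
All pairwise intersections and unions checked — each lies in τ. Therefore τ satisfies (T1), (T2), (T3): it IS a topology on X.


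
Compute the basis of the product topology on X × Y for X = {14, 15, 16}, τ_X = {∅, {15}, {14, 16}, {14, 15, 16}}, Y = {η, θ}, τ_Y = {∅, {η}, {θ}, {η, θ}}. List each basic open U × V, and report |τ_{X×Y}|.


Basis B = {∅ × ∅, {15} × {η}, {15} × {θ}, {14, 16} × {η}, {14, 16} × {θ}, {15} × {η, θ}, {14, 15, 16} × {η}, {14, 15, 16} × {θ}, {14, 16} × {η, θ}, {14, 15, 16} × {η, θ}}; |τ_{X×Y}| = 16.

Enumerate products U × V with U ∈ τ_X, V ∈ τ_Y (deduplicated):
  ∅ × ∅ = {} (∅)
  {15} × {η} = {(15,η)}
  {15} × {θ} = {(15,θ)}
  {14, 16} × {η} = {(14,η), (16,η)}
  {14, 16} × {θ} = {(14,θ), (16,θ)}
  {15} × {η, θ} = {(15,η), (15,θ)}
  {14, 15, 16} × {η} = {(14,η), (15,η), (16,η)}
  {14, 15, 16} × {θ} = {(14,θ), (15,θ), (16,θ)}
  {14, 16} × {η, θ} = {(14,η), (14,θ), (16,η), (16,θ)}
  {14, 15, 16} × {η, θ} = {(14,η), (14,θ), (15,η), (15,θ), (16,η), (16,θ)}
These 10 distinct sets form the basis B.
Close under arbitrary unions to get τ_{X×Y}; counting gives |τ_{X×Y}| = 16.


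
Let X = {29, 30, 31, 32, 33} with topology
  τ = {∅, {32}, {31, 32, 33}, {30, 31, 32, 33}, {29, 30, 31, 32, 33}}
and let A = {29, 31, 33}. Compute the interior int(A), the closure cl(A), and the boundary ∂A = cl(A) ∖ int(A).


int(A) = ∅, cl(A) = {29, 30, 31, 33}, ∂A = {29, 30, 31, 33}.

Closed sets in (X, τ) are complements of opens:
  closed(X, τ) = {∅, {29}, {29, 30}, {29, 30, 31, 33}, {29, 30, 31, 32, 33}}.
int(A) = ⋃ {U ∈ τ : U ⊆ A}. Opens contained in A: ∅.
Taking the union of these: int(A) = ∅.
cl(A) = ⋂ {C closed : A ⊆ C}. Closed sets containing A: {29, 30, 31, 33}, {29, 30, 31, 32, 33}.
Intersecting these: cl(A) = {29, 30, 31, 33}.
∂A = cl(A) ∖ int(A) = {29, 30, 31, 33} ∖ ∅ = {29, 30, 31, 33}.


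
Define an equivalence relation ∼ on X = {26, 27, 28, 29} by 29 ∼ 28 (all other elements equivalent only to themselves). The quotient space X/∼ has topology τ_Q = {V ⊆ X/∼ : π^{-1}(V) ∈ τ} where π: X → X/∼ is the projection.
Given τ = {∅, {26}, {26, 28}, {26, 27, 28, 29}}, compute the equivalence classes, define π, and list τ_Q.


X/∼ = {[26], [27], [28=29]}; |τ_Q| = 3.

Equivalence classes: [26], [27], [28=29].
Quotient map π: X → X/∼ sends 26 ↦ [26], 27 ↦ [27], 28 ↦ [28=29], 29 ↦ [28=29].
For each subset V ⊆ X/∼, compute π^{-1}(V) ⊆ X and check whether π^{-1}(V) ∈ τ. V is open in τ_Q iff π^{-1}(V) ∈ τ.
  V = {}: π^{-1}(V) = ∅ ∈ τ ✓.
  V = {[26]}: π^{-1}(V) = {26} ∈ τ ✓.
  V = {[27]}: π^{-1}(V) = {27} ∉ τ ✗.
  V = {[26], [27]}: π^{-1}(V) = {26, 27} ∉ τ ✗.
  V = {[28=29]}: π^{-1}(V) = {28, 29} ∉ τ ✗.
  V = {[26], [28=29]}: π^{-1}(V) = {26, 28, 29} ∉ τ ✗.
  V = {[27], [28=29]}: π^{-1}(V) = {27, 28, 29} ∉ τ ✗.
  V = {[26], [27], [28=29]}: π^{-1}(V) = {26, 27, 28, 29} ∈ τ ✓.
Open sets in the quotient: τ_Q = {{}, {[26]}, {[26], [27], [28=29]}} (3 elements).


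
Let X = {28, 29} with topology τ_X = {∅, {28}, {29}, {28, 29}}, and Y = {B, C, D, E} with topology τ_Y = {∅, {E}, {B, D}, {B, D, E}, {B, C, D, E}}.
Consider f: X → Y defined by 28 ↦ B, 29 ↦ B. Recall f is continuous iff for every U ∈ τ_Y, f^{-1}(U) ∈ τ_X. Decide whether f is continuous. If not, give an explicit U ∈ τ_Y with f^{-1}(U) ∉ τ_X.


f IS continuous.

Compute f^{-1}(U) for each U ∈ τ_Y:
  U = ∅: f^{-1}(U) = ∅ ∈ τ_X ✓.
  U = {E}: f^{-1}(U) = ∅ ∈ τ_X ✓.
  U = {B, D}: f^{-1}(U) = {28, 29} ∈ τ_X ✓.
  U = {B, D, E}: f^{-1}(U) = {28, 29} ∈ τ_X ✓.
  U = {B, C, D, E}: f^{-1}(U) = {28, 29} ∈ τ_X ✓.
Every preimage lies in τ_X, so f IS continuous.


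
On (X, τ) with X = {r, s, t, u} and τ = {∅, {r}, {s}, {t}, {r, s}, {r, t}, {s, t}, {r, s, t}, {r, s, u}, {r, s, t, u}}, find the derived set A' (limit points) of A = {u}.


A' = ∅

For each x ∈ X, list the open sets U ∈ τ with x ∈ U, then check whether U ∩ (A ∖ {x}) ≠ ∅ for every such U.
  x = r: open {r} ∋ x has {r} ∩ (A ∖ {r}) = ∅, so x is NOT a limit point.
  x = s: open {s} ∋ x has {s} ∩ (A ∖ {s}) = ∅, so x is NOT a limit point.
  x = t: open {t} ∋ x has {t} ∩ (A ∖ {t}) = ∅, so x is NOT a limit point.
  x = u: open {r, s, u} ∋ x has {r, s, u} ∩ (A ∖ {u}) = ∅, so x is NOT a limit point.
Collecting: A' = ∅.


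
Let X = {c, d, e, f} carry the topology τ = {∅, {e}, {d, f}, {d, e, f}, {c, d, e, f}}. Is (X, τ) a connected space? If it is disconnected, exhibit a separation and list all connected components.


(X, τ) is connected.

Find clopen sets (U ∈ τ with X ∖ U ∈ τ):
  U = ∅, X ∖ U = {c, d, e, f} — both open, so U is clopen.
  U = {c, d, e, f}, X ∖ U = ∅ — both open, so U is clopen.
Only trivial clopens (∅ and X) exist, so (X, τ) is connected.
Compute connected components by grouping points that agree on all clopens:
  component: {c, d, e, f}


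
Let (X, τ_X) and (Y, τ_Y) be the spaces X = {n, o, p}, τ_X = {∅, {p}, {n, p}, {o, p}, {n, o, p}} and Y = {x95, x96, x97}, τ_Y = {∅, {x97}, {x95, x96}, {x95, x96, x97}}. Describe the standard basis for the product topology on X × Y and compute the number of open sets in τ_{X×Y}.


Basis B = {∅ × ∅, {p} × {x97}, {n, p} × {x97}, {o, p} × {x97}, {p} × {x95, x96}, {n, o, p} × {x97}, {p} × {x95, x96, x97}, {n, p} × {x95, x96}, {o, p} × {x95, x96}, {n, p} × {x95, x96, x97}, {n, o, p} × {x95, x96}, {o, p} × {x95, x96, x97}, {n, o, p} × {x95, x96, x97}}; |τ_{X×Y}| = 25.

Enumerate products U × V with U ∈ τ_X, V ∈ τ_Y (deduplicated):
  ∅ × ∅ = {} (∅)
  {p} × {x97} = {(p,x97)}
  {n, p} × {x97} = {(n,x97), (p,x97)}
  {o, p} × {x97} = {(o,x97), (p,x97)}
  {p} × {x95, x96} = {(p,x95), (p,x96)}
  {n, o, p} × {x97} = {(n,x97), (o,x97), (p,x97)}
  {p} × {x95, x96, x97} = {(p,x95), (p,x96), (p,x97)}
  {n, p} × {x95, x96} = {(n,x95), (n,x96), (p,x95), (p,x96)}
  {o, p} × {x95, x96} = {(o,x95), (o,x96), (p,x95), (p,x96)}
  {n, p} × {x95, x96, x97} = {(n,x95), (n,x96), (n,x97), (p,x95), (p,x96), (p,x97)}
  {n, o, p} × {x95, x96} = {(n,x95), (n,x96), (o,x95), (o,x96), (p,x95), (p,x96)}
  {o, p} × {x95, x96, x97} = {(o,x95), (o,x96), (o,x97), (p,x95), (p,x96), (p,x97)}
  {n, o, p} × {x95, x96, x97} = {(n,x95), (n,x96), (n,x97), (o,x95), (o,x96), (o,x97), (p,x95), (p,x96), (p,x97)}
These 13 distinct sets form the basis B.
Close under arbitrary unions to get τ_{X×Y}; counting gives |τ_{X×Y}| = 25.


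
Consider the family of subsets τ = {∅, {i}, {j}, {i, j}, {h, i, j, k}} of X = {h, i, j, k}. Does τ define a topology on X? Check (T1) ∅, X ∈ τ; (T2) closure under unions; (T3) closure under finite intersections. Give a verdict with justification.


τ IS a topology on X.

Axiom (T1): ∅ ∈ τ? Yes; X ∈ τ? Yes.
Axiom (T2/T3): check pairwise unions and intersections of members of τ.
All pairwise intersections and unions checked — each lies in τ. Therefore τ satisfies (T1), (T2), (T3): it IS a topology on X.


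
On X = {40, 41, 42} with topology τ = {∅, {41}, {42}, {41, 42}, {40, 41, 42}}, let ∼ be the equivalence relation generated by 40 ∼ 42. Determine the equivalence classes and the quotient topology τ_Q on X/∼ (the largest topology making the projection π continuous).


X/∼ = {[40=42], [41]}; |τ_Q| = 3.

Equivalence classes: [40=42], [41].
Quotient map π: X → X/∼ sends 40 ↦ [40=42], 41 ↦ [41], 42 ↦ [40=42].
For each subset V ⊆ X/∼, compute π^{-1}(V) ⊆ X and check whether π^{-1}(V) ∈ τ. V is open in τ_Q iff π^{-1}(V) ∈ τ.
  V = {}: π^{-1}(V) = ∅ ∈ τ ✓.
  V = {[40=42]}: π^{-1}(V) = {40, 42} ∉ τ ✗.
  V = {[41]}: π^{-1}(V) = {41} ∈ τ ✓.
  V = {[40=42], [41]}: π^{-1}(V) = {40, 41, 42} ∈ τ ✓.
Open sets in the quotient: τ_Q = {{}, {[41]}, {[40=42], [41]}} (3 elements).


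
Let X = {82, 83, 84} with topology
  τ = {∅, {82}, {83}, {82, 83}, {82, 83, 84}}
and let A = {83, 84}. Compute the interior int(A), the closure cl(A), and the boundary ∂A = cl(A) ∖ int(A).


int(A) = {83}, cl(A) = {83, 84}, ∂A = {84}.

Closed sets in (X, τ) are complements of opens:
  closed(X, τ) = {∅, {84}, {82, 84}, {83, 84}, {82, 83, 84}}.
int(A) = ⋃ {U ∈ τ : U ⊆ A}. Opens contained in A: ∅, {83}.
Taking the union of these: int(A) = {83}.
cl(A) = ⋂ {C closed : A ⊆ C}. Closed sets containing A: {83, 84}, {82, 83, 84}.
Intersecting these: cl(A) = {83, 84}.
∂A = cl(A) ∖ int(A) = {83, 84} ∖ {83} = {84}.


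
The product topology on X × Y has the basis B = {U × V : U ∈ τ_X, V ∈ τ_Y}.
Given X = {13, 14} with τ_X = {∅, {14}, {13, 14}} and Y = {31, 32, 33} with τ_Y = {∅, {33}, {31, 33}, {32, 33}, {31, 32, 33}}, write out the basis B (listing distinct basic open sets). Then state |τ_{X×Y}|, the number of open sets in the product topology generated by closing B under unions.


Basis B = {∅ × ∅, {14} × {33}, {13, 14} × {33}, {14} × {31, 33}, {14} × {32, 33}, {14} × {31, 32, 33}, {13, 14} × {31, 33}, {13, 14} × {32, 33}, {13, 14} × {31, 32, 33}}; |τ_{X×Y}| = 14.

Enumerate products U × V with U ∈ τ_X, V ∈ τ_Y (deduplicated):
  ∅ × ∅ = {} (∅)
  {14} × {33} = {(14,33)}
  {13, 14} × {33} = {(13,33), (14,33)}
  {14} × {31, 33} = {(14,31), (14,33)}
  {14} × {32, 33} = {(14,32), (14,33)}
  {14} × {31, 32, 33} = {(14,31), (14,32), (14,33)}
  {13, 14} × {31, 33} = {(13,31), (13,33), (14,31), (14,33)}
  {13, 14} × {32, 33} = {(13,32), (13,33), (14,32), (14,33)}
  {13, 14} × {31, 32, 33} = {(13,31), (13,32), (13,33), (14,31), (14,32), (14,33)}
These 9 distinct sets form the basis B.
Close under arbitrary unions to get τ_{X×Y}; counting gives |τ_{X×Y}| = 14.


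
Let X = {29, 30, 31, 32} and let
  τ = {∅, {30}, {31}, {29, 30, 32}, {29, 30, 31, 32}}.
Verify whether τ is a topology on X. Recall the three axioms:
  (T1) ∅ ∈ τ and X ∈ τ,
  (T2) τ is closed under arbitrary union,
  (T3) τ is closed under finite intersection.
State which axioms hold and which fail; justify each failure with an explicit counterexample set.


τ is NOT a topology on X.

Axiom (T1): ∅ ∈ τ? Yes; X ∈ τ? Yes.
Axiom (T2/T3): check pairwise unions and intersections of members of τ.
Counterexample for (T2): {30} ∪ {31} = {30, 31} ∉ τ. Therefore τ is NOT a topology.


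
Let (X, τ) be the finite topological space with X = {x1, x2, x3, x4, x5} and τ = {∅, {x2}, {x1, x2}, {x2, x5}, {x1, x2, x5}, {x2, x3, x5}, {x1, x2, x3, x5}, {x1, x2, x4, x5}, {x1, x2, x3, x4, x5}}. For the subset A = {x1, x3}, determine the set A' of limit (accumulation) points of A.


A' = {x4}

For each x ∈ X, list the open sets U ∈ τ with x ∈ U, then check whether U ∩ (A ∖ {x}) ≠ ∅ for every such U.
  x = x1: open {x1, x2} ∋ x has {x1, x2} ∩ (A ∖ {x1}) = ∅, so x is NOT a limit point.
  x = x2: open {x2} ∋ x has {x2} ∩ (A ∖ {x2}) = ∅, so x is NOT a limit point.
  x = x3: open {x2, x3, x5} ∋ x has {x2, x3, x5} ∩ (A ∖ {x3}) = ∅, so x is NOT a limit point.
  x = x4: opens ∋ x are {x1, x2, x4, x5}, {x1, x2, x3, x4, x5}; each meets A ∖ {x4}, so x IS a limit point.
  x = x5: open {x2, x5} ∋ x has {x2, x5} ∩ (A ∖ {x5}) = ∅, so x is NOT a limit point.
Collecting: A' = {x4}.


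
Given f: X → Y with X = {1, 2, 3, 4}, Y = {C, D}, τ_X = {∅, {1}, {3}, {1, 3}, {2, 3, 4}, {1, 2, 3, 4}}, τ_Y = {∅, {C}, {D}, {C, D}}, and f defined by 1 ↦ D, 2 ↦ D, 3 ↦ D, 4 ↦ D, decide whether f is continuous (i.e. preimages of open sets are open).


f IS continuous.

Compute f^{-1}(U) for each U ∈ τ_Y:
  U = ∅: f^{-1}(U) = ∅ ∈ τ_X ✓.
  U = {C}: f^{-1}(U) = ∅ ∈ τ_X ✓.
  U = {D}: f^{-1}(U) = {1, 2, 3, 4} ∈ τ_X ✓.
  U = {C, D}: f^{-1}(U) = {1, 2, 3, 4} ∈ τ_X ✓.
Every preimage lies in τ_X, so f IS continuous.


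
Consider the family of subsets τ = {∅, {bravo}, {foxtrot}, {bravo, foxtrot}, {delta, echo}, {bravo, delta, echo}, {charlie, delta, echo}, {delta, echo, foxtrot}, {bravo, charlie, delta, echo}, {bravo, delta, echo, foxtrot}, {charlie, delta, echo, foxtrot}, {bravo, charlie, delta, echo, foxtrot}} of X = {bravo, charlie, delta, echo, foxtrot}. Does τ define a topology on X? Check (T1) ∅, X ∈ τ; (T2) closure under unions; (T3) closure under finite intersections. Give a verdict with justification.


τ IS a topology on X.

Axiom (T1): ∅ ∈ τ? Yes; X ∈ τ? Yes.
Axiom (T2/T3): check pairwise unions and intersections of members of τ.
All pairwise intersections and unions checked — each lies in τ. Therefore τ satisfies (T1), (T2), (T3): it IS a topology on X.


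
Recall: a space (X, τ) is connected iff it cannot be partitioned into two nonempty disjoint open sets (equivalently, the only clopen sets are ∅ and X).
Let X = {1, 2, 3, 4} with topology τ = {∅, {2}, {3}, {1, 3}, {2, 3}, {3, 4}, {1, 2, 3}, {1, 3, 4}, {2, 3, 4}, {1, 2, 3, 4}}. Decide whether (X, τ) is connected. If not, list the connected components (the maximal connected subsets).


(X, τ) is disconnected; components = [{2}, {1, 3, 4}].

Find clopen sets (U ∈ τ with X ∖ U ∈ τ):
  U = ∅, X ∖ U = {1, 2, 3, 4} — both open, so U is clopen.
  U = {2}, X ∖ U = {1, 3, 4} — both open, so U is clopen.
  U = {1, 3, 4}, X ∖ U = {2} — both open, so U is clopen.
  U = {1, 2, 3, 4}, X ∖ U = ∅ — both open, so U is clopen.
Nontrivial clopen(s) exist: e.g. {2}. So (X, τ) is disconnected.
Compute connected components by grouping points that agree on all clopens:
  component: {2}
  component: {1, 3, 4}


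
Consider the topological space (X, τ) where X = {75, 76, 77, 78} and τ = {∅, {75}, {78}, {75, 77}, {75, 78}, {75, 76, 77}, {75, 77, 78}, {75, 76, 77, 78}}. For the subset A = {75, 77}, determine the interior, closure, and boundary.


int(A) = {75, 77}, cl(A) = {75, 76, 77}, ∂A = {76}.

Closed sets in (X, τ) are complements of opens:
  closed(X, τ) = {∅, {76}, {78}, {76, 77}, {76, 78}, {75, 76, 77}, {76, 77, 78}, {75, 76, 77, 78}}.
int(A) = ⋃ {U ∈ τ : U ⊆ A}. Opens contained in A: ∅, {75}, {75, 77}.
Taking the union of these: int(A) = {75, 77}.
cl(A) = ⋂ {C closed : A ⊆ C}. Closed sets containing A: {75, 76, 77}, {75, 76, 77, 78}.
Intersecting these: cl(A) = {75, 76, 77}.
∂A = cl(A) ∖ int(A) = {75, 76, 77} ∖ {75, 77} = {76}.


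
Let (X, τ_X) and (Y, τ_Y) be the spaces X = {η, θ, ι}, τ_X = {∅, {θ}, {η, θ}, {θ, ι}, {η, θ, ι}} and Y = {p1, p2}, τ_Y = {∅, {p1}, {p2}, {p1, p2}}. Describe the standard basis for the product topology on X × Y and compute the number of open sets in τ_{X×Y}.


Basis B = {∅ × ∅, {θ} × {p1}, {θ} × {p2}, {η, θ} × {p1}, {η, θ} × {p2}, {θ} × {p1, p2}, {θ, ι} × {p1}, {θ, ι} × {p2}, {η, θ, ι} × {p1}, {η, θ, ι} × {p2}, {η, θ} × {p1, p2}, {θ, ι} × {p1, p2}, {η, θ, ι} × {p1, p2}}; |τ_{X×Y}| = 25.

Enumerate products U × V with U ∈ τ_X, V ∈ τ_Y (deduplicated):
  ∅ × ∅ = {} (∅)
  {θ} × {p1} = {(θ,p1)}
  {θ} × {p2} = {(θ,p2)}
  {η, θ} × {p1} = {(η,p1), (θ,p1)}
  {η, θ} × {p2} = {(η,p2), (θ,p2)}
  {θ} × {p1, p2} = {(θ,p1), (θ,p2)}
  {θ, ι} × {p1} = {(θ,p1), (ι,p1)}
  {θ, ι} × {p2} = {(θ,p2), (ι,p2)}
  {η, θ, ι} × {p1} = {(η,p1), (θ,p1), (ι,p1)}
  {η, θ, ι} × {p2} = {(η,p2), (θ,p2), (ι,p2)}
  {η, θ} × {p1, p2} = {(η,p1), (η,p2), (θ,p1), (θ,p2)}
  {θ, ι} × {p1, p2} = {(θ,p1), (θ,p2), (ι,p1), (ι,p2)}
  {η, θ, ι} × {p1, p2} = {(η,p1), (η,p2), (θ,p1), (θ,p2), (ι,p1), (ι,p2)}
These 13 distinct sets form the basis B.
Close under arbitrary unions to get τ_{X×Y}; counting gives |τ_{X×Y}| = 25.


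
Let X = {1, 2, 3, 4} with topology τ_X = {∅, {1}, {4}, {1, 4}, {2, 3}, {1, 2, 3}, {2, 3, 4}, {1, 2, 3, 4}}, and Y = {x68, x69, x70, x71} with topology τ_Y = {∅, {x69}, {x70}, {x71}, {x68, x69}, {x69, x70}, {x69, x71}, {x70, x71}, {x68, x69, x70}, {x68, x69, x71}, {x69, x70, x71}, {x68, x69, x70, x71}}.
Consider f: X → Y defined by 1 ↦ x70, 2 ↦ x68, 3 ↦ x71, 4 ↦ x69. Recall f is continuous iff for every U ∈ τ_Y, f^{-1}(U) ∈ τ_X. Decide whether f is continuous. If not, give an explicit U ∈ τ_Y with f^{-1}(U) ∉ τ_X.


f is NOT continuous.

Compute f^{-1}(U) for each U ∈ τ_Y:
  U = ∅: f^{-1}(U) = ∅ ∈ τ_X ✓.
  U = {x69}: f^{-1}(U) = {4} ∈ τ_X ✓.
  U = {x70}: f^{-1}(U) = {1} ∈ τ_X ✓.
  U = {x71}: f^{-1}(U) = {3} ∉ τ_X ✗.
  U = {x68, x69}: f^{-1}(U) = {2, 4} ∉ τ_X ✗.
  U = {x69, x70}: f^{-1}(U) = {1, 4} ∈ τ_X ✓.
  U = {x69, x71}: f^{-1}(U) = {3, 4} ∉ τ_X ✗.
  U = {x70, x71}: f^{-1}(U) = {1, 3} ∉ τ_X ✗.
  U = {x68, x69, x70}: f^{-1}(U) = {1, 2, 4} ∉ τ_X ✗.
  U = {x68, x69, x71}: f^{-1}(U) = {2, 3, 4} ∈ τ_X ✓.
  U = {x69, x70, x71}: f^{-1}(U) = {1, 3, 4} ∉ τ_X ✗.
  U = {x68, x69, x70, x71}: f^{-1}(U) = {1, 2, 3, 4} ∈ τ_X ✓.
Found U = {x71} with f^{-1}(U) = {3} not in τ_X. Therefore f is NOT continuous.


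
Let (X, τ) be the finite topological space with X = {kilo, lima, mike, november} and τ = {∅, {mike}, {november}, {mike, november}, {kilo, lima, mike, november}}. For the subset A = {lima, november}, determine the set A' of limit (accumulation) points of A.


A' = {kilo, lima}

For each x ∈ X, list the open sets U ∈ τ with x ∈ U, then check whether U ∩ (A ∖ {x}) ≠ ∅ for every such U.
  x = kilo: opens ∋ x are {kilo, lima, mike, november}; each meets A ∖ {kilo}, so x IS a limit point.
  x = lima: opens ∋ x are {kilo, lima, mike, november}; each meets A ∖ {lima}, so x IS a limit point.
  x = mike: open {mike} ∋ x has {mike} ∩ (A ∖ {mike}) = ∅, so x is NOT a limit point.
  x = november: open {november} ∋ x has {november} ∩ (A ∖ {november}) = ∅, so x is NOT a limit point.
Collecting: A' = {kilo, lima}.


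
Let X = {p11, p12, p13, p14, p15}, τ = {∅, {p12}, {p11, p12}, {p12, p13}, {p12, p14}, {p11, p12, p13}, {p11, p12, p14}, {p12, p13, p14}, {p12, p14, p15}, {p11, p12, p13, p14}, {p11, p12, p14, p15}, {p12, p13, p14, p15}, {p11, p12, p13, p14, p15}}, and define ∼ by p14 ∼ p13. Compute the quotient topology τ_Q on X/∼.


X/∼ = {[p11], [p12], [p13=p14], [p15]}; |τ_Q| = 7.

Equivalence classes: [p11], [p12], [p13=p14], [p15].
Quotient map π: X → X/∼ sends p11 ↦ [p11], p12 ↦ [p12], p13 ↦ [p13=p14], p14 ↦ [p13=p14], p15 ↦ [p15].
For each subset V ⊆ X/∼, compute π^{-1}(V) ⊆ X and check whether π^{-1}(V) ∈ τ. V is open in τ_Q iff π^{-1}(V) ∈ τ.
  V = {}: π^{-1}(V) = ∅ ∈ τ ✓.
  V = {[p11]}: π^{-1}(V) = {p11} ∉ τ ✗.
  V = {[p12]}: π^{-1}(V) = {p12} ∈ τ ✓.
  V = {[p11], [p12]}: π^{-1}(V) = {p11, p12} ∈ τ ✓.
  V = {[p13=p14]}: π^{-1}(V) = {p13, p14} ∉ τ ✗.
  V = {[p11], [p13=p14]}: π^{-1}(V) = {p11, p13, p14} ∉ τ ✗.
  V = {[p12], [p13=p14]}: π^{-1}(V) = {p12, p13, p14} ∈ τ ✓.
  V = {[p11], [p12], [p13=p14]}: π^{-1}(V) = {p11, p12, p13, p14} ∈ τ ✓.
  V = {[p15]}: π^{-1}(V) = {p15} ∉ τ ✗.
  V = {[p11], [p15]}: π^{-1}(V) = {p11, p15} ∉ τ ✗.
  V = {[p12], [p15]}: π^{-1}(V) = {p12, p15} ∉ τ ✗.
  V = {[p11], [p12], [p15]}: π^{-1}(V) = {p11, p12, p15} ∉ τ ✗.
  V = {[p13=p14], [p15]}: π^{-1}(V) = {p13, p14, p15} ∉ τ ✗.
  V = {[p11], [p13=p14], [p15]}: π^{-1}(V) = {p11, p13, p14, p15} ∉ τ ✗.
  V = {[p12], [p13=p14], [p15]}: π^{-1}(V) = {p12, p13, p14, p15} ∈ τ ✓.
  V = {[p11], [p12], [p13=p14], [p15]}: π^{-1}(V) = {p11, p12, p13, p14, p15} ∈ τ ✓.
Open sets in the quotient: τ_Q = {{}, {[p12]}, {[p11], [p12]}, {[p12], [p13=p14]}, {[p11], [p12], [p13=p14]}, {[p12], [p13=p14], [p15]}, {[p11], [p12], [p13=p14], [p15]}} (7 elements).


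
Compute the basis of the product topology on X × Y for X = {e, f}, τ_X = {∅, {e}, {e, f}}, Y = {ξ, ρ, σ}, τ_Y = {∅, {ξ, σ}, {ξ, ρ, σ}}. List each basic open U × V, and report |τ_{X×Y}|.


Basis B = {∅ × ∅, {e} × {ξ, σ}, {e} × {ξ, ρ, σ}, {e, f} × {ξ, σ}, {e, f} × {ξ, ρ, σ}}; |τ_{X×Y}| = 6.

Enumerate products U × V with U ∈ τ_X, V ∈ τ_Y (deduplicated):
  ∅ × ∅ = {} (∅)
  {e} × {ξ, σ} = {(e,ξ), (e,σ)}
  {e} × {ξ, ρ, σ} = {(e,ξ), (e,ρ), (e,σ)}
  {e, f} × {ξ, σ} = {(e,ξ), (e,σ), (f,ξ), (f,σ)}
  {e, f} × {ξ, ρ, σ} = {(e,ξ), (e,ρ), (e,σ), (f,ξ), (f,ρ), (f,σ)}
These 5 distinct sets form the basis B.
Close under arbitrary unions to get τ_{X×Y}; counting gives |τ_{X×Y}| = 6.


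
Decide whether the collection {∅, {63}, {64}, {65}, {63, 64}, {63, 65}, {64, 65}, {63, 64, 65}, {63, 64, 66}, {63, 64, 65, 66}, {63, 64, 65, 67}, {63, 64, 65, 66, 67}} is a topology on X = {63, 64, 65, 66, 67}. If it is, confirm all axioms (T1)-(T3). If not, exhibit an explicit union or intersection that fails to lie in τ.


τ IS a topology on X.

Axiom (T1): ∅ ∈ τ? Yes; X ∈ τ? Yes.
Axiom (T2/T3): check pairwise unions and intersections of members of τ.
All pairwise intersections and unions checked — each lies in τ. Therefore τ satisfies (T1), (T2), (T3): it IS a topology on X.


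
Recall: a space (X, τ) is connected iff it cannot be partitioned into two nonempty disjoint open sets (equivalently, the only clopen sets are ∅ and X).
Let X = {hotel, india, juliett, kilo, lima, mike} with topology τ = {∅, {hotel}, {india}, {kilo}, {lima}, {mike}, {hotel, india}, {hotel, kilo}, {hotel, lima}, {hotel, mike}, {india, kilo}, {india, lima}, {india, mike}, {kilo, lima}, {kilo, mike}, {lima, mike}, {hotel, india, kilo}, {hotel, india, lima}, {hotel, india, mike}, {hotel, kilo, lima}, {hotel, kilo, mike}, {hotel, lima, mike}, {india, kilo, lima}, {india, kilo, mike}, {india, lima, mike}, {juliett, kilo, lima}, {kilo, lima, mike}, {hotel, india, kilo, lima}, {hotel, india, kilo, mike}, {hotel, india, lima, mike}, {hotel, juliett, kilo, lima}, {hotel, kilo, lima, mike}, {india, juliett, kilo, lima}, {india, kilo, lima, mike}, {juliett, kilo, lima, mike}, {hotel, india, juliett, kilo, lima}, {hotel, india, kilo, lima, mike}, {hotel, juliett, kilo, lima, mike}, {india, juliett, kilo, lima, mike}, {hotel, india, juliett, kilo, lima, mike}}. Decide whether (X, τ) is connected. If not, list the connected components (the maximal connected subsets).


(X, τ) is disconnected; components = [{hotel}, {india}, {mike}, {juliett, kilo, lima}].

Find clopen sets (U ∈ τ with X ∖ U ∈ τ):
  U = ∅, X ∖ U = {hotel, india, juliett, kilo, lima, mike} — both open, so U is clopen.
  U = {hotel}, X ∖ U = {india, juliett, kilo, lima, mike} — both open, so U is clopen.
  U = {india}, X ∖ U = {hotel, juliett, kilo, lima, mike} — both open, so U is clopen.
  U = {mike}, X ∖ U = {hotel, india, juliett, kilo, lima} — both open, so U is clopen.
  U = {hotel, india}, X ∖ U = {juliett, kilo, lima, mike} — both open, so U is clopen.
  U = {hotel, mike}, X ∖ U = {india, juliett, kilo, lima} — both open, so U is clopen.
  U = {india, mike}, X ∖ U = {hotel, juliett, kilo, lima} — both open, so U is clopen.
  U = {hotel, india, mike}, X ∖ U = {juliett, kilo, lima} — both open, so U is clopen.
  U = {juliett, kilo, lima}, X ∖ U = {hotel, india, mike} — both open, so U is clopen.
  U = {hotel, juliett, kilo, lima}, X ∖ U = {india, mike} — both open, so U is clopen.
  U = {india, juliett, kilo, lima}, X ∖ U = {hotel, mike} — both open, so U is clopen.
  U = {juliett, kilo, lima, mike}, X ∖ U = {hotel, india} — both open, so U is clopen.
  U = {hotel, india, juliett, kilo, lima}, X ∖ U = {mike} — both open, so U is clopen.
  U = {hotel, juliett, kilo, lima, mike}, X ∖ U = {india} — both open, so U is clopen.
  U = {india, juliett, kilo, lima, mike}, X ∖ U = {hotel} — both open, so U is clopen.
  U = {hotel, india, juliett, kilo, lima, mike}, X ∖ U = ∅ — both open, so U is clopen.
Nontrivial clopen(s) exist: e.g. {hotel, india}. So (X, τ) is disconnected.
Compute connected components by grouping points that agree on all clopens:
  component: {hotel}
  component: {india}
  component: {mike}
  component: {juliett, kilo, lima}


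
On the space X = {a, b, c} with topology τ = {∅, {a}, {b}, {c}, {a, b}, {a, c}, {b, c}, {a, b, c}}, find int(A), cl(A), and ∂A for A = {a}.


int(A) = {a}, cl(A) = {a}, ∂A = ∅.

Closed sets in (X, τ) are complements of opens:
  closed(X, τ) = {∅, {a}, {b}, {c}, {a, b}, {a, c}, {b, c}, {a, b, c}}.
int(A) = ⋃ {U ∈ τ : U ⊆ A}. Opens contained in A: ∅, {a}.
Taking the union of these: int(A) = {a}.
cl(A) = ⋂ {C closed : A ⊆ C}. Closed sets containing A: {a}, {a, b}, {a, c}, {a, b, c}.
Intersecting these: cl(A) = {a}.
∂A = cl(A) ∖ int(A) = {a} ∖ {a} = ∅.


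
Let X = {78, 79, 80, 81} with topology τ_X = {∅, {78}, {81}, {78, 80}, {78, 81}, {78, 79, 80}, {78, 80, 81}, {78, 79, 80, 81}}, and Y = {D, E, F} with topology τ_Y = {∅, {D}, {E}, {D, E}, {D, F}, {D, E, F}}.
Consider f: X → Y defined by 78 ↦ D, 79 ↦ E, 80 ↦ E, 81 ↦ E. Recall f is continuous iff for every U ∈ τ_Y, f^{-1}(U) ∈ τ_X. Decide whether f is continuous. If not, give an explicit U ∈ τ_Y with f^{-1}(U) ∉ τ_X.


f is NOT continuous.

Compute f^{-1}(U) for each U ∈ τ_Y:
  U = ∅: f^{-1}(U) = ∅ ∈ τ_X ✓.
  U = {D}: f^{-1}(U) = {78} ∈ τ_X ✓.
  U = {E}: f^{-1}(U) = {79, 80, 81} ∉ τ_X ✗.
  U = {D, E}: f^{-1}(U) = {78, 79, 80, 81} ∈ τ_X ✓.
  U = {D, F}: f^{-1}(U) = {78} ∈ τ_X ✓.
  U = {D, E, F}: f^{-1}(U) = {78, 79, 80, 81} ∈ τ_X ✓.
Found U = {E} with f^{-1}(U) = {79, 80, 81} not in τ_X. Therefore f is NOT continuous.


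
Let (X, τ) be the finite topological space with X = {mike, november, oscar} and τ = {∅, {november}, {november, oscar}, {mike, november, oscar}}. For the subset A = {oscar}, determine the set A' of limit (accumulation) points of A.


A' = {mike}

For each x ∈ X, list the open sets U ∈ τ with x ∈ U, then check whether U ∩ (A ∖ {x}) ≠ ∅ for every such U.
  x = mike: opens ∋ x are {mike, november, oscar}; each meets A ∖ {mike}, so x IS a limit point.
  x = november: open {november} ∋ x has {november} ∩ (A ∖ {november}) = ∅, so x is NOT a limit point.
  x = oscar: open {november, oscar} ∋ x has {november, oscar} ∩ (A ∖ {oscar}) = ∅, so x is NOT a limit point.
Collecting: A' = {mike}.


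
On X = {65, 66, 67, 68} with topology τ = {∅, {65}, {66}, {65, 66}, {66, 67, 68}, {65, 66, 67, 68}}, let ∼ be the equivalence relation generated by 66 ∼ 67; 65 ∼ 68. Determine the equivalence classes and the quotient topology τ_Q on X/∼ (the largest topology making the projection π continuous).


X/∼ = {[65=68], [66=67]}; |τ_Q| = 2.

Equivalence classes: [65=68], [66=67].
Quotient map π: X → X/∼ sends 65 ↦ [65=68], 66 ↦ [66=67], 67 ↦ [66=67], 68 ↦ [65=68].
For each subset V ⊆ X/∼, compute π^{-1}(V) ⊆ X and check whether π^{-1}(V) ∈ τ. V is open in τ_Q iff π^{-1}(V) ∈ τ.
  V = {}: π^{-1}(V) = ∅ ∈ τ ✓.
  V = {[65=68]}: π^{-1}(V) = {65, 68} ∉ τ ✗.
  V = {[66=67]}: π^{-1}(V) = {66, 67} ∉ τ ✗.
  V = {[65=68], [66=67]}: π^{-1}(V) = {65, 66, 67, 68} ∈ τ ✓.
Open sets in the quotient: τ_Q = {{}, {[65=68], [66=67]}} (2 elements).


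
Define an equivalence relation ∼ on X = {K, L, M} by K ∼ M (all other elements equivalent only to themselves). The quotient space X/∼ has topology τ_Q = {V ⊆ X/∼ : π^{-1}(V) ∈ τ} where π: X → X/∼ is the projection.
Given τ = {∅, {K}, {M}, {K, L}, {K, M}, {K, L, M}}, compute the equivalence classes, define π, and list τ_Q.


X/∼ = {[K=M], [L]}; |τ_Q| = 3.

Equivalence classes: [K=M], [L].
Quotient map π: X → X/∼ sends K ↦ [K=M], L ↦ [L], M ↦ [K=M].
For each subset V ⊆ X/∼, compute π^{-1}(V) ⊆ X and check whether π^{-1}(V) ∈ τ. V is open in τ_Q iff π^{-1}(V) ∈ τ.
  V = {}: π^{-1}(V) = ∅ ∈ τ ✓.
  V = {[K=M]}: π^{-1}(V) = {K, M} ∈ τ ✓.
  V = {[L]}: π^{-1}(V) = {L} ∉ τ ✗.
  V = {[K=M], [L]}: π^{-1}(V) = {K, L, M} ∈ τ ✓.
Open sets in the quotient: τ_Q = {{}, {[K=M]}, {[K=M], [L]}} (3 elements).


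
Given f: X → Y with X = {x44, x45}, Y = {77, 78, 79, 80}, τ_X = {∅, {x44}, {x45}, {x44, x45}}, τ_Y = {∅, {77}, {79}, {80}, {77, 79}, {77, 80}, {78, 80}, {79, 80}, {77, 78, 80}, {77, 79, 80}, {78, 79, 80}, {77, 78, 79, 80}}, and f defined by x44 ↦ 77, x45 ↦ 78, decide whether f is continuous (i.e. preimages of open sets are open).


f IS continuous.

Compute f^{-1}(U) for each U ∈ τ_Y:
  U = ∅: f^{-1}(U) = ∅ ∈ τ_X ✓.
  U = {77}: f^{-1}(U) = {x44} ∈ τ_X ✓.
  U = {79}: f^{-1}(U) = ∅ ∈ τ_X ✓.
  U = {80}: f^{-1}(U) = ∅ ∈ τ_X ✓.
  U = {77, 79}: f^{-1}(U) = {x44} ∈ τ_X ✓.
  U = {77, 80}: f^{-1}(U) = {x44} ∈ τ_X ✓.
  U = {78, 80}: f^{-1}(U) = {x45} ∈ τ_X ✓.
  U = {79, 80}: f^{-1}(U) = ∅ ∈ τ_X ✓.
  U = {77, 78, 80}: f^{-1}(U) = {x44, x45} ∈ τ_X ✓.
  U = {77, 79, 80}: f^{-1}(U) = {x44} ∈ τ_X ✓.
  U = {78, 79, 80}: f^{-1}(U) = {x45} ∈ τ_X ✓.
  U = {77, 78, 79, 80}: f^{-1}(U) = {x44, x45} ∈ τ_X ✓.
Every preimage lies in τ_X, so f IS continuous.


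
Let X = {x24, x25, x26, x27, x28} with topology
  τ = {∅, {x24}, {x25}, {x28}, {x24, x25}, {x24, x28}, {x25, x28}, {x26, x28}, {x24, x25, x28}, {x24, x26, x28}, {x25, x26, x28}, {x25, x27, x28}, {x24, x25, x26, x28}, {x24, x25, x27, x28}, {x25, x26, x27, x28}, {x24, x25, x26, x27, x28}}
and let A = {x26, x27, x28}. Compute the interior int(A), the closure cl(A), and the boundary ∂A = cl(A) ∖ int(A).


int(A) = {x26, x28}, cl(A) = {x26, x27, x28}, ∂A = {x27}.

Closed sets in (X, τ) are complements of opens:
  closed(X, τ) = {∅, {x24}, {x26}, {x27}, {x24, x26}, {x24, x27}, {x25, x27}, {x26, x27}, {x24, x25, x27}, {x24, x26, x27}, {x25, x26, x27}, {x26, x27, x28}, {x24, x25, x26, x27}, {x24, x26, x27, x28}, {x25, x26, x27, x28}, {x24, x25, x26, x27, x28}}.
int(A) = ⋃ {U ∈ τ : U ⊆ A}. Opens contained in A: ∅, {x28}, {x26, x28}.
Taking the union of these: int(A) = {x26, x28}.
cl(A) = ⋂ {C closed : A ⊆ C}. Closed sets containing A: {x26, x27, x28}, {x24, x26, x27, x28}, {x25, x26, x27, x28}, {x24, x25, x26, x27, x28}.
Intersecting these: cl(A) = {x26, x27, x28}.
∂A = cl(A) ∖ int(A) = {x26, x27, x28} ∖ {x26, x28} = {x27}.


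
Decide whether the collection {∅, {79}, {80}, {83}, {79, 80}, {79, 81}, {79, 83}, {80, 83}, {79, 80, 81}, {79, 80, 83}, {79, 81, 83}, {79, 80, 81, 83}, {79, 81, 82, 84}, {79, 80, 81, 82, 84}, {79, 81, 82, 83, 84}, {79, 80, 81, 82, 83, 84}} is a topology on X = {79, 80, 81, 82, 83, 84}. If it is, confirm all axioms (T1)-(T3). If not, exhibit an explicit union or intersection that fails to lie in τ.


τ IS a topology on X.

Axiom (T1): ∅ ∈ τ? Yes; X ∈ τ? Yes.
Axiom (T2/T3): check pairwise unions and intersections of members of τ.
All pairwise intersections and unions checked — each lies in τ. Therefore τ satisfies (T1), (T2), (T3): it IS a topology on X.


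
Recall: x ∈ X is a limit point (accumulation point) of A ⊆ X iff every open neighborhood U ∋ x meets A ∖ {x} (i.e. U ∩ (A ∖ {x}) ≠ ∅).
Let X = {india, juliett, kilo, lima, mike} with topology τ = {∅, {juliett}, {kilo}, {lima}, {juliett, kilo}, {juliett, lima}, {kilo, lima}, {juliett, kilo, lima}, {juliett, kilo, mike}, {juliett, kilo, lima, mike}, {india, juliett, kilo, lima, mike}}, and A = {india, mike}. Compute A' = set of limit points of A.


A' = {india}

For each x ∈ X, list the open sets U ∈ τ with x ∈ U, then check whether U ∩ (A ∖ {x}) ≠ ∅ for every such U.
  x = india: opens ∋ x are {india, juliett, kilo, lima, mike}; each meets A ∖ {india}, so x IS a limit point.
  x = juliett: open {juliett} ∋ x has {juliett} ∩ (A ∖ {juliett}) = ∅, so x is NOT a limit point.
  x = kilo: open {kilo} ∋ x has {kilo} ∩ (A ∖ {kilo}) = ∅, so x is NOT a limit point.
  x = lima: open {lima} ∋ x has {lima} ∩ (A ∖ {lima}) = ∅, so x is NOT a limit point.
  x = mike: open {juliett, kilo, mike} ∋ x has {juliett, kilo, mike} ∩ (A ∖ {mike}) = ∅, so x is NOT a limit point.
Collecting: A' = {india}.


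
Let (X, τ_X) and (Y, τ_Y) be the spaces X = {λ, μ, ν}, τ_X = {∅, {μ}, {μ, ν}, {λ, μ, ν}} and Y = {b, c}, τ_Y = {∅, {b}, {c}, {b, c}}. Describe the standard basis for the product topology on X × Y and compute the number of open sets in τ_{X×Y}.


Basis B = {∅ × ∅, {μ} × {b}, {μ} × {c}, {μ} × {b, c}, {μ, ν} × {b}, {μ, ν} × {c}, {λ, μ, ν} × {b}, {λ, μ, ν} × {c}, {μ, ν} × {b, c}, {λ, μ, ν} × {b, c}}; |τ_{X×Y}| = 16.

Enumerate products U × V with U ∈ τ_X, V ∈ τ_Y (deduplicated):
  ∅ × ∅ = {} (∅)
  {μ} × {b} = {(μ,b)}
  {μ} × {c} = {(μ,c)}
  {μ} × {b, c} = {(μ,b), (μ,c)}
  {μ, ν} × {b} = {(μ,b), (ν,b)}
  {μ, ν} × {c} = {(μ,c), (ν,c)}
  {λ, μ, ν} × {b} = {(λ,b), (μ,b), (ν,b)}
  {λ, μ, ν} × {c} = {(λ,c), (μ,c), (ν,c)}
  {μ, ν} × {b, c} = {(μ,b), (μ,c), (ν,b), (ν,c)}
  {λ, μ, ν} × {b, c} = {(λ,b), (λ,c), (μ,b), (μ,c), (ν,b), (ν,c)}
These 10 distinct sets form the basis B.
Close under arbitrary unions to get τ_{X×Y}; counting gives |τ_{X×Y}| = 16.


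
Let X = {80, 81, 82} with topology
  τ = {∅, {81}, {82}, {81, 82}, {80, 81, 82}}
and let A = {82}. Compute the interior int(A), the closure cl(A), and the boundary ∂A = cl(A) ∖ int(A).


int(A) = {82}, cl(A) = {80, 82}, ∂A = {80}.

Closed sets in (X, τ) are complements of opens:
  closed(X, τ) = {∅, {80}, {80, 81}, {80, 82}, {80, 81, 82}}.
int(A) = ⋃ {U ∈ τ : U ⊆ A}. Opens contained in A: ∅, {82}.
Taking the union of these: int(A) = {82}.
cl(A) = ⋂ {C closed : A ⊆ C}. Closed sets containing A: {80, 82}, {80, 81, 82}.
Intersecting these: cl(A) = {80, 82}.
∂A = cl(A) ∖ int(A) = {80, 82} ∖ {82} = {80}.
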